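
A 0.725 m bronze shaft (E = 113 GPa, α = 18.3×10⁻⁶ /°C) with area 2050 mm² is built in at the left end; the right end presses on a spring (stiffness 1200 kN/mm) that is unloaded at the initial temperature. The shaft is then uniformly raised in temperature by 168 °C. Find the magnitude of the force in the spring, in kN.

P ≈ 562 kN

Free thermal expansion: δ_free = αΔT L = 18.3×10⁻⁶ × 168 × 725 = 2.229 mm.
With a force P in the spring, the elastic change of the shaft is PL/(AE) and that of the spring is P/k; compatibility requires their sum to equal δ_free.
P [ L/(AE) + 1/k ] = δ_free → P [ 725/(2050×113×10³) + 1/(1200×10³) ] = 2.229.
P = 2.229 / 3.963×10⁻⁶ = 562400 N.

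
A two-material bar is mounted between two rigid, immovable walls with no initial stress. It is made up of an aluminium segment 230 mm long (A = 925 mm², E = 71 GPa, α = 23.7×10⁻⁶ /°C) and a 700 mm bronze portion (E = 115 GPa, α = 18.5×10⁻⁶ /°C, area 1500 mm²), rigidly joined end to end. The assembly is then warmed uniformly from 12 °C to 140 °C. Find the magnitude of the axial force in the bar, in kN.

P ≈ 312 kN (compressive)

Free thermal expansion of the whole bar: Σ αᵢΔT Lᵢ = 23.7×10⁻⁶×128×230 + 18.5×10⁻⁶×128×700 = 2.355 mm.
The walls prevent any net length change, so an axial force P (same in every segment) develops. Compatibility: P · Σ Lᵢ/(AᵢEᵢ) = δ_free.
Σ Lᵢ/(AᵢEᵢ) = 230/(925×71×10³) + 700/(1500×115×10³) = 7.56×10⁻⁶ mm/N.
Hence P = δ_free / Σ(L/AE) = 2.355/7.56×10⁻⁶ = 311.5 kN (compressive).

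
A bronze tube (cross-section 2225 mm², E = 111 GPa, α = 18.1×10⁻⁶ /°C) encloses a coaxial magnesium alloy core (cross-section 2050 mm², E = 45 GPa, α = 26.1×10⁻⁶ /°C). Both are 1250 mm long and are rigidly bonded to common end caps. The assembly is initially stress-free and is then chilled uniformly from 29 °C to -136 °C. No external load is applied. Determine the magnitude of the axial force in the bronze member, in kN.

P ≈ 88.7 kN (compressive in the bronze)

Both members must finish at the same length. With the larger α, the magnesium alloy tends to over-contract; the plates restrain it, putting the magnesium alloy in tension and the bronze in compression. With no external load the two internal forces are equal and opposite, magnitude P.
Compatibility of the two members (thermal + elastic change equal): (α₁ − α₂)ΔT = P·[1/(A₁E₁) + 1/(A₂E₂)].
|α₁ − α₂|·ΔT = 8×10⁻⁶ × 165 = 0.00132.
1/(A₁E₁) + 1/(A₂E₂) = 1/(2225×111×10³) + 1/(2050×45×10³) = 1.489×10⁻⁸ N⁻¹.
So P = 0.00132 / 1.489×10⁻⁸ = 88.66 kN.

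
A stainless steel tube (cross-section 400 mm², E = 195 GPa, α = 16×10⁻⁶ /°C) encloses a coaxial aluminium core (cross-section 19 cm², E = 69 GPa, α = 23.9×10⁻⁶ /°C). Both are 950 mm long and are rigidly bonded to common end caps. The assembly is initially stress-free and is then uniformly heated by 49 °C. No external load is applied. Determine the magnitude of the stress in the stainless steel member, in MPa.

Equilibrium of a rigid end plate with no external load gives equal and opposite internal forces ±P in the two members. Since α_{aluminium} > α_{stainless steel}, heating drives the aluminium into compression and the stainless steel into tension.
Equating the net (thermal + elastic) strains gives |α₁ − α₂|·ΔT = P·[1/(A₁E₁) + 1/(A₂E₂)].
|α₁ − α₂|·ΔT = 7.9×10⁻⁶ × 49 = 0.0003871.
1/(A₁E₁) + 1/(A₂E₂) = 1/(400×195×10³) + 1/(1900×69×10³) = 2.045×10⁻⁸ N⁻¹.
P = 0.0003871 / 2.045×10⁻⁸ = 18930 N = 18.93 kN.
σ_{stainless steel} = P/A₁ = 18930/400 = 47.33 MPa, tensile.

σ ≈ 47.3 MPa (tensile)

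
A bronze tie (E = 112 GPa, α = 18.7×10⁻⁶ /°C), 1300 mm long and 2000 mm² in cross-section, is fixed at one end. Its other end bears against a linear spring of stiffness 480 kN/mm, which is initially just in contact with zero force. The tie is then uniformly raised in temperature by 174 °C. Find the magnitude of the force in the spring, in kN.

P ≈ 536 kN

If the spring were absent the tie would lengthen by αΔT L = 18.7×10⁻⁶ × 174 × 1300 = 4.23 mm.
With a force P in the spring, the elastic change of the tie is PL/(AE) and that of the spring is P/k; compatibility requires their sum to equal δ_free.
P [ L/(AE) + 1/k ] = δ_free → P [ 1300/(2000×112×10³) + 1/(480×10³) ] = 4.23.
P = 4.23 / 7.887×10⁻⁶ = 536300 N.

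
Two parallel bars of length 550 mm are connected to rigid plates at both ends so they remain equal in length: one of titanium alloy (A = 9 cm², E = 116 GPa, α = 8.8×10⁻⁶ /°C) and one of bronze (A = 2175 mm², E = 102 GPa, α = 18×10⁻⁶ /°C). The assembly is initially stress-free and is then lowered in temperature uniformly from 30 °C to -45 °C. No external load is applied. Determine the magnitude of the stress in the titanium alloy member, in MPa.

σ ≈ 54.4 MPa (compressive)

Equilibrium of a rigid end plate with no external load gives equal and opposite internal forces ±P in the two members. Since α_{bronze} > α_{titanium alloy}, cooling drives the bronze into tension and the titanium alloy into compression.
Equating the net (thermal + elastic) strains gives |α₁ − α₂|·ΔT = P·[1/(A₁E₁) + 1/(A₂E₂)].
|α₁ − α₂|·ΔT = 9.2×10⁻⁶ × 75 = 0.00069.
1/(A₁E₁) + 1/(A₂E₂) = 1/(900×116×10³) + 1/(2175×102×10³) = 1.409×10⁻⁸ N⁻¹.
P = 0.00069 / 1.409×10⁻⁸ = 48980 N = 48.98 kN.
σ_{titanium alloy} = P/A₁ = 48980/900 = 54.43 MPa, compressive.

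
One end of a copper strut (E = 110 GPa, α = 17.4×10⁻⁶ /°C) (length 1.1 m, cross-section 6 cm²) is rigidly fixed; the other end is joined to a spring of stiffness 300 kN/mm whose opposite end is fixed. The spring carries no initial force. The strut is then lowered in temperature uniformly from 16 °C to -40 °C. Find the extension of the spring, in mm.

δ ≈ 0.179 mm

If the spring were absent the strut would shorten by αΔT L = 17.4×10⁻⁶ × 56 × 1100 = 1.072 mm.
Let P be the tensile force in the spring. The strut extends elastically by PL/(AE) and the spring stretches by P/k; together these equal δ_free.
So P = δ_free / [L/(AE) + 1/k] = 1.072 / [ 1100/(600×110×10³) + 1/(300×10³) ].
P = 1.072 / 2×10⁻⁵ = 53590 N.
Spring extension = P/k = 53590/(300×10³) = 0.1786 mm.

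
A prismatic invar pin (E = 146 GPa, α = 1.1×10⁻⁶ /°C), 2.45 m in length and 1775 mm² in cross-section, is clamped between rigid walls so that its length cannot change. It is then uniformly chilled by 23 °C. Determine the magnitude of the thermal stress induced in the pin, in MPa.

σ ≈ 3.69 MPa (tensile)

The supports are rigid, so the total axial strain is zero. The restrained thermal strain is ε = αΔT = 1.1×10⁻⁶ × 23 = 25.3×10⁻⁶.
σ = EαΔT = 146×10³ × 1.1×10⁻⁶ × 23 = 3.694 MPa (tensile; the pin is trying to contract).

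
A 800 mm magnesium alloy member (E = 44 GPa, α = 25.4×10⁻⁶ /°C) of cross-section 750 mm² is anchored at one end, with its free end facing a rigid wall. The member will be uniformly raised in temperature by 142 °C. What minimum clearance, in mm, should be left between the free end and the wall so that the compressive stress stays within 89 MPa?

g ≈ 1.27 mm

With no wall the member would lengthen by αΔT L = 25.4×10⁻⁶ × 142 × 800 = 2.885 mm.
At the allowable stress the elastic shortening the wall may impose is σL/E = 89 × 800 / (44×10³) = 1.618 mm.
The gap must absorb the remainder: g_min = 2.885 − 1.618 = 1.267 mm.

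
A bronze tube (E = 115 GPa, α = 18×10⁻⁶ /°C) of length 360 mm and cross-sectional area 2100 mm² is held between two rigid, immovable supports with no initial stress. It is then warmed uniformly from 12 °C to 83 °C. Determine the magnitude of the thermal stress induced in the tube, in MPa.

The supports are rigid, so the total axial strain is zero. The restrained thermal strain is ε = αΔT = 18×10⁻⁶ × 71 = 1278×10⁻⁶.
σ = EαΔT = 115×10³ × 18×10⁻⁶ × 71 = 147 MPa (compressive; the tube is trying to expand).

σ ≈ 147 MPa (compressive)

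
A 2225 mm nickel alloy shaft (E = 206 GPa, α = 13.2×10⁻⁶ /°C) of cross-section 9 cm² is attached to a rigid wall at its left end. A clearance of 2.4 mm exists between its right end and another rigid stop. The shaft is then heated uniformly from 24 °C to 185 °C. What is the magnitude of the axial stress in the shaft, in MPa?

Unrestrained expansion: δ_free = αΔT L = 13.2×10⁻⁶ × 161 × 2225 = 4.729 mm.
After closing the 2.4 mm clearance, 4.729 − 2.4 = 2.329 mm of expansion remains to be suppressed by the wall.
Compatibility: PL/(AE) = 2.329 mm, so σ = P/A = E × (2.329/2225) = 215.6 MPa.

σ ≈ 216 MPa (compressive)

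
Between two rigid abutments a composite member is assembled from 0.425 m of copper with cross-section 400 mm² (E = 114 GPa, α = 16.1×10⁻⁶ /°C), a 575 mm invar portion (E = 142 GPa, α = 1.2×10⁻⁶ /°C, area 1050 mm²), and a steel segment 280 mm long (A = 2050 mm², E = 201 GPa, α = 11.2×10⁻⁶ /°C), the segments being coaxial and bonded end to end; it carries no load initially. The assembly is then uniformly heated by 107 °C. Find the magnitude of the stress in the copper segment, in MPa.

σ ≈ 206 MPa (compressive)

With the walls removed the bar would change length by δ_free = Σ αᵢΔT Lᵢ = 16.1×10⁻⁶×107×425 + 1.2×10⁻⁶×107×575 + 11.2×10⁻⁶×107×280 = 1.142 mm.
The rigid supports impose zero overall length change; the single axial force P common to all segments must satisfy P Σ Lᵢ/(AᵢEᵢ) = δ_free.
The series flexibility is Σ Lᵢ/(AᵢEᵢ) = 425/(400×114×10³) + 575/(1050×142×10³) + 280/(2050×201×10³) = 1.386×10⁻⁵ mm/N.
P = 1.142 / 1.386×10⁻⁵ = 82380 N = 82.38 kN, compressive.
σ_{copper} = P / A = 82380 / 400 = 206 MPa.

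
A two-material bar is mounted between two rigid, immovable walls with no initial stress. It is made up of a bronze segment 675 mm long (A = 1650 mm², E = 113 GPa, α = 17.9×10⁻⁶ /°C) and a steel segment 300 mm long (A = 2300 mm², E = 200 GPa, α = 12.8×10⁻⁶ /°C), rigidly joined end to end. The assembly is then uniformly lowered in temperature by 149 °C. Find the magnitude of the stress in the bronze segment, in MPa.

Free thermal contraction of the whole bar: Σ αᵢΔT Lᵢ = 17.9×10⁻⁶×149×675 + 12.8×10⁻⁶×149×300 = 2.372 mm.
The walls prevent any net length change, so an axial force P (same in every segment) develops. Compatibility: P · Σ Lᵢ/(AᵢEᵢ) = δ_free.
Σ Lᵢ/(AᵢEᵢ) = 675/(1650×113×10³) + 300/(2300×200×10³) = 4.272×10⁻⁶ mm/N.
So P = 2.372 / 4.272×10⁻⁶ = 555.3 kN, tensile.
σ_{bronze} = P / A = 555300 / 1650 = 336.5 MPa.

σ ≈ 337 MPa (tensile)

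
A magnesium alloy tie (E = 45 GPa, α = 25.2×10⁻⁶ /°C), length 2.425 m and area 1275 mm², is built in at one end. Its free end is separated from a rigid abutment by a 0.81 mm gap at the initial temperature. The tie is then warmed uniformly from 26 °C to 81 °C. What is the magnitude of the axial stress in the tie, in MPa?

Unrestrained expansion: δ_free = αΔT L = 25.2×10⁻⁶ × 55 × 2425 = 3.361 mm.
The gap closes (δ_free > 0.81 mm) and the wall then resists a further 3.361 − 0.81 = 2.551 mm of expansion.
So σ = E(δ_free − g)/L = 45×10³ × 2.551/2425 = 47.34 MPa.

σ ≈ 47.3 MPa (compressive)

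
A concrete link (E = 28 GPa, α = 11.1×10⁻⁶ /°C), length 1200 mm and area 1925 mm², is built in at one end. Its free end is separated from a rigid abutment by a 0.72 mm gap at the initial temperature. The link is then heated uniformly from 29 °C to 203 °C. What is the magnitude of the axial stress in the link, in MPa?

Unrestrained expansion: δ_free = αΔT L = 11.1×10⁻⁶ × 174 × 1200 = 2.318 mm.
The gap closes (δ_free > 0.72 mm) and the wall then resists a further 2.318 − 0.72 = 1.598 mm of expansion.
Compatibility: PL/(AE) = 1.598 mm, so σ = P/A = E × (1.598/1200) = 37.28 MPa.

σ ≈ 37.3 MPa (compressive)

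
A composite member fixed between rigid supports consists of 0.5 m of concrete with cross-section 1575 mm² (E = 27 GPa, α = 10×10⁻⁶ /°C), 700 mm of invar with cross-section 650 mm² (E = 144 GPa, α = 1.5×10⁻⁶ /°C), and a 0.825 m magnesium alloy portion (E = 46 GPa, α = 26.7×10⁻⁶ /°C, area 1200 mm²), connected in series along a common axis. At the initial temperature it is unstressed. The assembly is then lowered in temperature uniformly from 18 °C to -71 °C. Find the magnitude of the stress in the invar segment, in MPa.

σ ≈ 112 MPa (tensile)

Free thermal contraction of the whole bar: Σ αᵢΔT Lᵢ = 10×10⁻⁶×89×500 + 1.5×10⁻⁶×89×700 + 26.7×10⁻⁶×89×825 = 2.499 mm.
Since the ends are fixed, an axial force P builds up, equal in every segment, with P · Σ Lᵢ/(AᵢEᵢ) = δ_free.
Σ Lᵢ/(AᵢEᵢ) = 500/(1575×27×10³) + 700/(650×144×10³) + 825/(1200×46×10³) = 3.418×10⁻⁵ mm/N.
P = 2.499 / 3.418×10⁻⁵ = 73110 N = 73.11 kN, tensile.
σ_{invar} = P / A = 73110 / 650 = 112.5 MPa.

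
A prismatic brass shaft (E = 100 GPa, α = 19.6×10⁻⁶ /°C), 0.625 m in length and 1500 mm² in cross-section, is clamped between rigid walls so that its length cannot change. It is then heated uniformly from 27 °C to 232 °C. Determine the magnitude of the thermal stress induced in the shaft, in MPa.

The supports are rigid, so the total axial strain is zero. The restrained thermal strain is ε = αΔT = 19.6×10⁻⁶ × 205 = 4018×10⁻⁶.
Hence σ = E·αΔT = 100×10³ × 4018×10⁻⁶ = 401.8 MPa, compressive.

σ ≈ 402 MPa (compressive)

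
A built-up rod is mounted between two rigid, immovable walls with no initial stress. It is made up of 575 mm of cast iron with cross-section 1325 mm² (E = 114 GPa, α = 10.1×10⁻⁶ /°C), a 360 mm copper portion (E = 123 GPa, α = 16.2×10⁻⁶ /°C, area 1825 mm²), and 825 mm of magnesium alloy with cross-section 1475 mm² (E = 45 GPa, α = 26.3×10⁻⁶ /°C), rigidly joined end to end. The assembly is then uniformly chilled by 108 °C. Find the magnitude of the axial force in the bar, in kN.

P ≈ 202 kN (tensile)

If the supports were absent, the total length change would be Σ αᵢΔT Lᵢ = 10.1×10⁻⁶×108×575 + 16.2×10⁻⁶×108×360 + 26.3×10⁻⁶×108×825 = 3.6 mm.
The walls prevent any net length change, so an axial force P (same in every segment) develops. Compatibility: P · Σ Lᵢ/(AᵢEᵢ) = δ_free.
Σ Lᵢ/(AᵢEᵢ) = 575/(1325×114×10³) + 360/(1825×123×10³) + 825/(1475×45×10³) = 1.784×10⁻⁵ mm/N.
Hence P = δ_free / Σ(L/AE) = 3.6/1.784×10⁻⁵ = 201.8 kN (tensile).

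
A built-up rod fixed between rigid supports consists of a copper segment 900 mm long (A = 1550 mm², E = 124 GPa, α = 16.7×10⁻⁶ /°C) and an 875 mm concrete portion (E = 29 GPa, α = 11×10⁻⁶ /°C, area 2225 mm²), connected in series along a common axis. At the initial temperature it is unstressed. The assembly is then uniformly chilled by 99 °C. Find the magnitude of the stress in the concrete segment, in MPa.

Free thermal contraction of the whole bar: Σ αᵢΔT Lᵢ = 16.7×10⁻⁶×99×900 + 11×10⁻⁶×99×875 = 2.441 mm.
The rigid supports impose zero overall length change; the single axial force P common to all segments must satisfy P Σ Lᵢ/(AᵢEᵢ) = δ_free.
Σ Lᵢ/(AᵢEᵢ) = 900/(1550×124×10³) + 875/(2225×29×10³) = 1.824×10⁻⁵ mm/N.
So P = 2.441 / 1.824×10⁻⁵ = 133.8 kN, tensile.
σ_{concrete} = P / A = 133800 / 2225 = 60.13 MPa.

σ ≈ 60.1 MPa (tensile)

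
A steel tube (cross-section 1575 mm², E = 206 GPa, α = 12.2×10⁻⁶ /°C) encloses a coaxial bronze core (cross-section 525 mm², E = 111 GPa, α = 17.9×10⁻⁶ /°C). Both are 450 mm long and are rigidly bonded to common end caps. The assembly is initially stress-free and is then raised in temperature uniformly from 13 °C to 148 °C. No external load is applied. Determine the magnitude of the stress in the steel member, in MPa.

Equilibrium of a rigid end plate with no external load gives equal and opposite internal forces ±P in the two members. Since α_{bronze} > α_{steel}, heating drives the bronze into compression and the steel into tension.
Compatibility of the two members (thermal + elastic change equal): (α₁ − α₂)ΔT = P·[1/(A₁E₁) + 1/(A₂E₂)].
|α₁ − α₂|·ΔT = 5.7×10⁻⁶ × 135 = 0.0007695.
1/(A₁E₁) + 1/(A₂E₂) = 1/(1575×206×10³) + 1/(525×111×10³) = 2.024×10⁻⁸ N⁻¹.
P = 0.0007695 / 2.024×10⁻⁸ = 38010 N = 38.01 kN.
σ_{steel} = P/A₁ = 38010/1575 = 24.14 MPa, tensile.

σ ≈ 24.1 MPa (tensile)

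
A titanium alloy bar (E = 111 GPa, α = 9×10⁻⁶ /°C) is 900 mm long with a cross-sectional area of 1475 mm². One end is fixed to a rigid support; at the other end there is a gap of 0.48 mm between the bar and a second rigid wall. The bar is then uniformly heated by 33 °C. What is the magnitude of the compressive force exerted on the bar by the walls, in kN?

P ≈ 0 kN

If the wall were absent the bar would grow by αΔT L = 9×10⁻⁶ × 33 × 900 = 0.2673 mm.
Since δ_free = 0.267 mm is less than the 0.48 mm gap, the bar never touches the wall. No axial force develops.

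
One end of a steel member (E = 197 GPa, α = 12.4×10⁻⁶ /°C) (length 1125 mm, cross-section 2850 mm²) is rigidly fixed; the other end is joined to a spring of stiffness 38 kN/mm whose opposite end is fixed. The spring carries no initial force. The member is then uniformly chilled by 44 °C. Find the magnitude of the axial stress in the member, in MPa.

σ ≈ 7.6 MPa (tensile)

Free thermal contraction: δ_free = αΔT L = 12.4×10⁻⁶ × 44 × 1125 = 0.6138 mm.
Let P be the tensile force in the spring. The member extends elastically by PL/(AE) and the spring stretches by P/k; together these equal δ_free.
So P = δ_free / [L/(AE) + 1/k] = 0.6138 / [ 1125/(2850×197×10³) + 1/(38×10³) ].
P = 0.6138 / 2.832×10⁻⁵ = 21670 N.
σ = P/A = 21670/2850 = 7.605 MPa.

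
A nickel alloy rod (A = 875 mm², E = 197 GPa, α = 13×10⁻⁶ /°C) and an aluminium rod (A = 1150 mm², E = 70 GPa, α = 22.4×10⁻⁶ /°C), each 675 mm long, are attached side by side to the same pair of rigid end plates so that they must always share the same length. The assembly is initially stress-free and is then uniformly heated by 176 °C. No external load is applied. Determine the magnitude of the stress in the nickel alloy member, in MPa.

σ ≈ 104 MPa (tensile)

Equilibrium of a rigid end plate with no external load gives equal and opposite internal forces ±P in the two members. Since α_{aluminium} > α_{nickel alloy}, heating drives the aluminium into compression and the nickel alloy into tension.
Setting the final lengths equal and cancelling L: (α₁ − α₂)ΔT = P/(A₁E₁) + P/(A₂E₂).
|α₁ − α₂|·ΔT = 9.4×10⁻⁶ × 176 = 0.001654.
1/(A₁E₁) + 1/(A₂E₂) = 1/(875×197×10³) + 1/(1150×70×10³) = 1.822×10⁻⁸ N⁻¹.
P = 0.001654 / 1.822×10⁻⁸ = 90780 N = 90.78 kN.
σ_{nickel alloy} = P/A₁ = 90780/875 = 103.8 MPa, tensile.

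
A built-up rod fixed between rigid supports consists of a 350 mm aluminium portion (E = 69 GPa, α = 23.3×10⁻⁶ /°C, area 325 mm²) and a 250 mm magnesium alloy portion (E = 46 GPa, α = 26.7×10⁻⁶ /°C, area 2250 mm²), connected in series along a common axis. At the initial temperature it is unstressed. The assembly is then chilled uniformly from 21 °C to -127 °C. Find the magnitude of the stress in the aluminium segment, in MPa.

Free thermal contraction of the whole bar: Σ αᵢΔT Lᵢ = 23.3×10⁻⁶×148×350 + 26.7×10⁻⁶×148×250 = 2.195 mm.
Since the ends are fixed, an axial force P builds up, equal in every segment, with P · Σ Lᵢ/(AᵢEᵢ) = δ_free.
Σ Lᵢ/(AᵢEᵢ) = 350/(325×69×10³) + 250/(2250×46×10³) = 1.802×10⁻⁵ mm/N.
So P = 2.195 / 1.802×10⁻⁵ = 121.8 kN, tensile.
σ_{aluminium} = P / A = 121800 / 325 = 374.7 MPa.

σ ≈ 375 MPa (tensile)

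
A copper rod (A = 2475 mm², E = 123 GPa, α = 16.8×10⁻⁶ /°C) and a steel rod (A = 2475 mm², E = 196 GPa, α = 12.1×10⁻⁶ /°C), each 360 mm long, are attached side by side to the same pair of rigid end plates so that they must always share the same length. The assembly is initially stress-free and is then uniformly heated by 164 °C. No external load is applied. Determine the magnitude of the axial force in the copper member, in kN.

The copper has the larger α, so on heating it would change length more than the steel if both were free. The rigid plates force a common final length, so the copper is put into compression and the steel into tension, with equal and opposite forces P (no external load).
Compatibility of the two members (thermal + elastic change equal): (α₁ − α₂)ΔT = P·[1/(A₁E₁) + 1/(A₂E₂)].
|α₁ − α₂|·ΔT = 4.7×10⁻⁶ × 164 = 0.0007708.
1/(A₁E₁) + 1/(A₂E₂) = 1/(2475×123×10³) + 1/(2475×196×10³) = 5.346×10⁻⁹ N⁻¹.
So P = 0.0007708 / 5.346×10⁻⁹ = 144.2 kN.

P ≈ 144 kN (compressive in the copper)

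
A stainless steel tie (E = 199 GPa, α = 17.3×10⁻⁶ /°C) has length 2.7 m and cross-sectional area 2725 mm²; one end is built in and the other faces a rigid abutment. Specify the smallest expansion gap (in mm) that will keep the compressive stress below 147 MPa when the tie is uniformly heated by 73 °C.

g ≈ 1.42 mm

Free expansion if unrestrained: δ_free = αΔT L = 17.3×10⁻⁶ × 73 × 2700 = 3.41 mm.
At the allowable stress the elastic shortening the wall may impose is σL/E = 147 × 2700 / (199×10³) = 1.994 mm.
So the gap has to take up the difference, g_min = δ_free − σL/E = 3.41 − 1.994 = 1.415 mm.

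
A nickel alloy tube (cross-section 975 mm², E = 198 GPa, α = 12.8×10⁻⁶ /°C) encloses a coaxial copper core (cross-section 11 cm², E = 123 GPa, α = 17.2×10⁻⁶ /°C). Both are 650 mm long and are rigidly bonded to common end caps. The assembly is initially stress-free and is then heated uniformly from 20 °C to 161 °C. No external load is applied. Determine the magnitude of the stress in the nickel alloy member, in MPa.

σ ≈ 50.6 MPa (tensile)

The copper has the larger α, so on heating it would change length more than the nickel alloy if both were free. The rigid plates force a common final length, so the copper is put into compression and the nickel alloy into tension, with equal and opposite forces P (no external load).
Compatibility of the two members (thermal + elastic change equal): (α₁ − α₂)ΔT = P·[1/(A₁E₁) + 1/(A₂E₂)].
|α₁ − α₂|·ΔT = 4.4×10⁻⁶ × 141 = 0.0006204.
1/(A₁E₁) + 1/(A₂E₂) = 1/(975×198×10³) + 1/(1100×123×10³) = 1.257×10⁻⁸ N⁻¹.
P = 0.0006204 / 1.257×10⁻⁸ = 49350 N = 49.35 kN.
σ_{nickel alloy} = P/A₁ = 49350/975 = 50.62 MPa, tensile.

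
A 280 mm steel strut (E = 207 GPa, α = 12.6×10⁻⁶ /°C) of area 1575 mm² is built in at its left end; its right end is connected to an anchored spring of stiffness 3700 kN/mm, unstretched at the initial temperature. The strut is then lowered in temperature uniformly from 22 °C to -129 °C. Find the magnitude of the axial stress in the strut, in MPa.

σ ≈ 300 MPa (tensile)

If the spring were absent the strut would shorten by αΔT L = 12.6×10⁻⁶ × 151 × 280 = 0.5327 mm.
Let P be the tensile force in the spring. The strut extends elastically by PL/(AE) and the spring stretches by P/k; together these equal δ_free.
So P = δ_free / [L/(AE) + 1/k] = 0.5327 / [ 280/(1575×207×10³) + 1/(3700×10³) ].
P = 0.5327 / 1.129×10⁻⁶ = 471800 N.
σ = P/A = 471800/1575 = 299.6 MPa.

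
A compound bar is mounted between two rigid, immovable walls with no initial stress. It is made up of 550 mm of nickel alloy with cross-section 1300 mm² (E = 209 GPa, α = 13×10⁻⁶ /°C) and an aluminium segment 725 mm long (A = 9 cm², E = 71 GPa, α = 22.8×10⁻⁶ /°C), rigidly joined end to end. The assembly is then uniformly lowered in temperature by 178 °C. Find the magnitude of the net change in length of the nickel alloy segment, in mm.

Free thermal contraction of the whole bar: Σ αᵢΔT Lᵢ = 13×10⁻⁶×178×550 + 22.8×10⁻⁶×178×725 = 4.215 mm.
The rigid supports impose zero overall length change; the single axial force P common to all segments must satisfy P Σ Lᵢ/(AᵢEᵢ) = δ_free.
The series flexibility is Σ Lᵢ/(AᵢEᵢ) = 550/(1300×209×10³) + 725/(900×71×10³) = 1.337×10⁻⁵ mm/N.
P = 4.215 / 1.337×10⁻⁵ = 315300 N = 315.3 kN, tensile.
For the nickel alloy segment, free thermal change = 13×10⁻⁶×178×550 = 1.273 mm and elastic change from P = 315300×550/(1300×209×10³) = 0.6382 mm; these oppose, so the net change is 0.635 mm (segment shortens).

|ΔL| ≈ 0.635 mm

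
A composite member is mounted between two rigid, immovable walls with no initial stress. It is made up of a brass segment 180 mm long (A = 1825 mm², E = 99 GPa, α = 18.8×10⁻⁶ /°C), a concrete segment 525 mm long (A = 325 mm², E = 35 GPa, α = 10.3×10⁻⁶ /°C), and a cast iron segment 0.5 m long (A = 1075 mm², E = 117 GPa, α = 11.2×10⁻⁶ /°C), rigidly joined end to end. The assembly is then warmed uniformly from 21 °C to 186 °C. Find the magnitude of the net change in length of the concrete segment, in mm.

|ΔL| ≈ 1.25 mm

If the supports were absent, the total length change would be Σ αᵢΔT Lᵢ = 18.8×10⁻⁶×165×180 + 10.3×10⁻⁶×165×525 + 11.2×10⁻⁶×165×500 = 2.375 mm.
The walls prevent any net length change, so an axial force P (same in every segment) develops. Compatibility: P · Σ Lᵢ/(AᵢEᵢ) = δ_free.
The series flexibility is Σ Lᵢ/(AᵢEᵢ) = 180/(1825×99×10³) + 525/(325×35×10³) + 500/(1075×117×10³) = 5.113×10⁻⁵ mm/N.
Hence P = δ_free / Σ(L/AE) = 2.375/5.113×10⁻⁵ = 46.45 kN (compressive).
For the concrete segment, free thermal change = 10.3×10⁻⁶×165×525 = 0.8922 mm and elastic change from P = 46450×525/(325×35×10³) = 2.144 mm; these oppose, so the net change is 1.25 mm (segment shortens).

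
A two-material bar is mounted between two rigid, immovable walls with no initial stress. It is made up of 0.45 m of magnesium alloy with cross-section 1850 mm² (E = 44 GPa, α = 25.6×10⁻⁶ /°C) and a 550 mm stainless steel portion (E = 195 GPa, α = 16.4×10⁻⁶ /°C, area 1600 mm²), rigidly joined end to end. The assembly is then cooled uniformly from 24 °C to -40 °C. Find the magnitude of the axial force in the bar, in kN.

If the supports were absent, the total length change would be Σ αᵢΔT Lᵢ = 25.6×10⁻⁶×64×450 + 16.4×10⁻⁶×64×550 = 1.315 mm.
The walls prevent any net length change, so an axial force P (same in every segment) develops. Compatibility: P · Σ Lᵢ/(AᵢEᵢ) = δ_free.
The series flexibility is Σ Lᵢ/(AᵢEᵢ) = 450/(1850×44×10³) + 550/(1600×195×10³) = 7.291×10⁻⁶ mm/N.
P = 1.315 / 7.291×10⁻⁶ = 180300 N = 180.3 kN, tensile.

P ≈ 180 kN (tensile)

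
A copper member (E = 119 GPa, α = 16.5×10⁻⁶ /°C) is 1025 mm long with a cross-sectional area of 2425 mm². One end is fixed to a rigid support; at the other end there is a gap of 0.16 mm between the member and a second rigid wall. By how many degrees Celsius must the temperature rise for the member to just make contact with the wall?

ΔT ≈ 9.46 °C

The gap closes when αΔT L = 0.16 mm, since the member is still unstressed at that instant.
So ΔT = g/(αL) = 0.16/(16.5×10⁻⁶ × 1025) = 9.46 °C.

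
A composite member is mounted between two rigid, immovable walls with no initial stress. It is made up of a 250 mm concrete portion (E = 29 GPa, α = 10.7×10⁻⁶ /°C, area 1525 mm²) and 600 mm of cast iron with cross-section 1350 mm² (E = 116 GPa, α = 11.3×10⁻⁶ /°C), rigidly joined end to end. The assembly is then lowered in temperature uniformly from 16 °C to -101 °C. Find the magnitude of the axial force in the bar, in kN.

P ≈ 117 kN (tensile)

If the supports were absent, the total length change would be Σ αᵢΔT Lᵢ = 10.7×10⁻⁶×117×250 + 11.3×10⁻⁶×117×600 = 1.106 mm.
Since the ends are fixed, an axial force P builds up, equal in every segment, with P · Σ Lᵢ/(AᵢEᵢ) = δ_free.
Σ Lᵢ/(AᵢEᵢ) = 250/(1525×29×10³) + 600/(1350×116×10³) = 9.484×10⁻⁶ mm/N.
Hence P = δ_free / Σ(L/AE) = 1.106/9.484×10⁻⁶ = 116.6 kN (tensile).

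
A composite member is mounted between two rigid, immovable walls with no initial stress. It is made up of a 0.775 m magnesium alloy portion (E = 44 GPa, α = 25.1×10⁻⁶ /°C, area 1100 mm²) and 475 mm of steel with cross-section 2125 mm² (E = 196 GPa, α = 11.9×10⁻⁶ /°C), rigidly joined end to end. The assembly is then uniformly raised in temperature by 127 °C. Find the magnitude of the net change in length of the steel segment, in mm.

Free thermal expansion of the whole bar: Σ αᵢΔT Lᵢ = 25.1×10⁻⁶×127×775 + 11.9×10⁻⁶×127×475 = 3.188 mm.
The rigid supports impose zero overall length change; the single axial force P common to all segments must satisfy P Σ Lᵢ/(AᵢEᵢ) = δ_free.
Σ Lᵢ/(AᵢEᵢ) = 775/(1100×44×10³) + 475/(2125×196×10³) = 1.715×10⁻⁵ mm/N.
P = 3.188 / 1.715×10⁻⁵ = 185900 N = 185.9 kN, compressive.
For the steel segment, free thermal change = 11.9×10⁻⁶×127×475 = 0.7179 mm and elastic change from P = 185900×475/(2125×196×10³) = 0.212 mm; these oppose, so the net change is 0.506 mm (segment lengthens).

|ΔL| ≈ 0.506 mm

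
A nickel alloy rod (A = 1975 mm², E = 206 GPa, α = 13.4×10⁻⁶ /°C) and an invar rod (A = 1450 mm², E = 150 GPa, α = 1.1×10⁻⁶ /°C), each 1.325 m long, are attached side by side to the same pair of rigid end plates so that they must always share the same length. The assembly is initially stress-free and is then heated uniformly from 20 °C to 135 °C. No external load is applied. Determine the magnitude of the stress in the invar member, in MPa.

σ ≈ 138 MPa (tensile)

The nickel alloy has the larger α, so on heating it would change length more than the invar if both were free. The rigid plates force a common final length, so the nickel alloy is put into compression and the invar into tension, with equal and opposite forces P (no external load).
Setting the final lengths equal and cancelling L: (α₁ − α₂)ΔT = P/(A₁E₁) + P/(A₂E₂).
|α₁ − α₂|·ΔT = 12.3×10⁻⁶ × 115 = 0.001415.
1/(A₁E₁) + 1/(A₂E₂) = 1/(1975×206×10³) + 1/(1450×150×10³) = 7.056×10⁻⁹ N⁻¹.
So P = 0.001415 / 7.056×10⁻⁹ = 200.5 kN.
σ_{invar} = P/A₂ = 200500/1450 = 138.3 MPa, tensile.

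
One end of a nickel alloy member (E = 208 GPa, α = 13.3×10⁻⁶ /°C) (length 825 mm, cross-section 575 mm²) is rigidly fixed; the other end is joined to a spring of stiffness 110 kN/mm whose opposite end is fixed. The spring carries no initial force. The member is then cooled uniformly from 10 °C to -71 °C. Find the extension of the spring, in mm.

δ ≈ 0.505 mm

Free thermal contraction: δ_free = αΔT L = 13.3×10⁻⁶ × 81 × 825 = 0.8888 mm.
With a force P in the spring, the elastic change of the member is PL/(AE) and that of the spring is P/k; compatibility requires their sum to equal δ_free.
So P = δ_free / [L/(AE) + 1/k] = 0.8888 / [ 825/(575×208×10³) + 1/(110×10³) ].
P = 0.8888 / 1.599×10⁻⁵ = 55590 N.
Spring extension = P/k = 55590/(110×10³) = 0.5053 mm.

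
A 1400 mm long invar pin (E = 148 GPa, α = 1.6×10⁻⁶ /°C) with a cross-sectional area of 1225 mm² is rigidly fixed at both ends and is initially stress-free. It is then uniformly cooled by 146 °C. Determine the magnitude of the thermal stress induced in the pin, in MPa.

Because both ends are immovable the net strain is zero, and the suppressed thermal strain is αΔT = 1.6×10⁻⁶ × 146 = 233.6×10⁻⁶.
Hence σ = E·αΔT = 148×10³ × 233.6×10⁻⁶ = 34.57 MPa, tensile.

σ ≈ 34.6 MPa (tensile)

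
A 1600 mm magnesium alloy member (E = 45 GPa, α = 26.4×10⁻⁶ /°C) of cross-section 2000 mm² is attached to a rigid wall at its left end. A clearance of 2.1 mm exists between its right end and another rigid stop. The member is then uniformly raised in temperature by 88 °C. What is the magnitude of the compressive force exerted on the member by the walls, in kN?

Free thermal elongation = αΔT L = 26.4×10⁻⁶ × 88 × 1600 = 3.717 mm.
This exceeds the 2.1 mm gap, so the wall pushes back. The portion of expansion that must be recovered elastically is δ_free − gap = 3.717 − 2.1 = 1.617 mm.
That suppressed elongation corresponds to σ = E·Δ/L = 45×10³ × 1.617/1600 = 45.48 MPa.
Force on the wall = σA = 45.48 × 2000 mm² = 90.96 kN.

P ≈ 91 kN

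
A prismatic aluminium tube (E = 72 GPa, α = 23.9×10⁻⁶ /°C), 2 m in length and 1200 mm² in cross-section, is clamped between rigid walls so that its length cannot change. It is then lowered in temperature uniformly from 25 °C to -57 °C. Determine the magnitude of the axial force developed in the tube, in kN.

P ≈ 169 kN (tensile)

Full restraint means ε = 0, so the stress is σ = EαΔT = 72×10³ × 23.9×10⁻⁶ × 82 = 141.1 MPa.
P = AEαΔT = 1200 × 72×10³ × 23.9×10⁻⁶ × 82 = 169.3 kN (tensile).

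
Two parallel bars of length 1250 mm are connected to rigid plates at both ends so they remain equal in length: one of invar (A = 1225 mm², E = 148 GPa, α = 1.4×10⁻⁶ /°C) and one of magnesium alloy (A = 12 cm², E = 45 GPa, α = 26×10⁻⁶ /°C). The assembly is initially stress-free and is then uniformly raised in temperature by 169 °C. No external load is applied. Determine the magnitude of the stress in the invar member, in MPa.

σ ≈ 141 MPa (tensile)

Both members must finish at the same length. With the larger α, the magnesium alloy tends to over-expand; the plates restrain it, putting the magnesium alloy in compression and the invar in tension. With no external load the two internal forces are equal and opposite, magnitude P.
Setting the final lengths equal and cancelling L: (α₁ − α₂)ΔT = P/(A₁E₁) + P/(A₂E₂).
|α₁ − α₂|·ΔT = 24.6×10⁻⁶ × 169 = 0.004157.
1/(A₁E₁) + 1/(A₂E₂) = 1/(1225×148×10³) + 1/(1200×45×10³) = 2.403×10⁻⁸ N⁻¹.
So P = 0.004157 / 2.403×10⁻⁸ = 173 kN.
σ_{invar} = P/A₁ = 173000/1225 = 141.2 MPa, tensile.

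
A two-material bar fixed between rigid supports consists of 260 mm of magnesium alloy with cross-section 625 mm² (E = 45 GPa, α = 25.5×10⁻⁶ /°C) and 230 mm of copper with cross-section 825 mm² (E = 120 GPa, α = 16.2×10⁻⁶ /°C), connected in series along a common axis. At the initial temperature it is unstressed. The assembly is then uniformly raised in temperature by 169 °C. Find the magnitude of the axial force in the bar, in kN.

P ≈ 151 kN (compressive)

With the walls removed the bar would change length by δ_free = Σ αᵢΔT Lᵢ = 25.5×10⁻⁶×169×260 + 16.2×10⁻⁶×169×230 = 1.75 mm.
Since the ends are fixed, an axial force P builds up, equal in every segment, with P · Σ Lᵢ/(AᵢEᵢ) = δ_free.
The series flexibility is Σ Lᵢ/(AᵢEᵢ) = 260/(625×45×10³) + 230/(825×120×10³) = 1.157×10⁻⁵ mm/N.
P = 1.75 / 1.157×10⁻⁵ = 151300 N = 151.3 kN, compressive.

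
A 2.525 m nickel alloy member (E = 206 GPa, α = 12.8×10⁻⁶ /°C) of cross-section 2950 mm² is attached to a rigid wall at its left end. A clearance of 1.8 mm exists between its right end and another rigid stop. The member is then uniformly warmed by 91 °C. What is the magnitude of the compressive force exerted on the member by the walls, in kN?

P ≈ 275 kN

Unrestrained expansion: δ_free = αΔT L = 12.8×10⁻⁶ × 91 × 2525 = 2.941 mm.
After closing the 1.8 mm clearance, 2.941 − 1.8 = 1.141 mm of expansion remains to be suppressed by the wall.
Compatibility: PL/(AE) = 1.141 mm, so σ = P/A = E × (1.141/2525) = 93.1 MPa.
P = σA = 93.1 × 2950 = 274.6 kN.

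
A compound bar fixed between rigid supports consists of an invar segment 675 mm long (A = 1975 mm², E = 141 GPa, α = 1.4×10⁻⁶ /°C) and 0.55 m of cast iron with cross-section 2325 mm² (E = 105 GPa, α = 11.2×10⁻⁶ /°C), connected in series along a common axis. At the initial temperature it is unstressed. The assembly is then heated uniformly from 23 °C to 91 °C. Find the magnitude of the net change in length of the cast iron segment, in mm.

|ΔL| ≈ 0.186 mm

Free thermal expansion of the whole bar: Σ αᵢΔT Lᵢ = 1.4×10⁻⁶×68×675 + 11.2×10⁻⁶×68×550 = 0.4831 mm.
Since the ends are fixed, an axial force P builds up, equal in every segment, with P · Σ Lᵢ/(AᵢEᵢ) = δ_free.
The series flexibility is Σ Lᵢ/(AᵢEᵢ) = 675/(1975×141×10³) + 550/(2325×105×10³) = 4.677×10⁻⁶ mm/N.
So P = 0.4831 / 4.677×10⁻⁶ = 103.3 kN, compressive.
For the cast iron segment, free thermal change = 11.2×10⁻⁶×68×550 = 0.4189 mm and elastic change from P = 103300×550/(2325×105×10³) = 0.2327 mm; these oppose, so the net change is 0.186 mm (segment lengthens).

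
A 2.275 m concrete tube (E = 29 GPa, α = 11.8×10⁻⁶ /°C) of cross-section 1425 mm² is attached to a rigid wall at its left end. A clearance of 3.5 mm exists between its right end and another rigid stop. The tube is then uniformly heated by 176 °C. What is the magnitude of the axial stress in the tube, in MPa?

Unrestrained expansion: δ_free = αΔT L = 11.8×10⁻⁶ × 176 × 2275 = 4.725 mm.
This exceeds the 3.5 mm gap, so the wall pushes back. The portion of expansion that must be recovered elastically is δ_free − gap = 4.725 − 3.5 = 1.225 mm.
Compatibility: PL/(AE) = 1.225 mm, so σ = P/A = E × (1.225/2275) = 15.61 MPa.

σ ≈ 15.6 MPa (compressive)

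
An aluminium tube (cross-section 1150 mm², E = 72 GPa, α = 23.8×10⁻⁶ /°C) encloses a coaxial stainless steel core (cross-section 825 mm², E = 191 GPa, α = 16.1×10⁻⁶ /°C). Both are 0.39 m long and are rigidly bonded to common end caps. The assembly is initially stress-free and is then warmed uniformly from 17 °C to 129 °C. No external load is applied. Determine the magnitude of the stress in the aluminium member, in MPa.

σ ≈ 40.7 MPa (compressive)

Both members must finish at the same length. With the larger α, the aluminium tends to over-expand; the plates restrain it, putting the aluminium in compression and the stainless steel in tension. With no external load the two internal forces are equal and opposite, magnitude P.
Equating the net (thermal + elastic) strains gives |α₁ − α₂|·ΔT = P·[1/(A₁E₁) + 1/(A₂E₂)].
|α₁ − α₂|·ΔT = 7.7×10⁻⁶ × 112 = 0.0008624.
1/(A₁E₁) + 1/(A₂E₂) = 1/(1150×72×10³) + 1/(825×191×10³) = 1.842×10⁻⁸ N⁻¹.
So P = 0.0008624 / 1.842×10⁻⁸ = 46.81 kN.
σ_{aluminium} = P/A₁ = 46810/1150 = 40.7 MPa, compressive.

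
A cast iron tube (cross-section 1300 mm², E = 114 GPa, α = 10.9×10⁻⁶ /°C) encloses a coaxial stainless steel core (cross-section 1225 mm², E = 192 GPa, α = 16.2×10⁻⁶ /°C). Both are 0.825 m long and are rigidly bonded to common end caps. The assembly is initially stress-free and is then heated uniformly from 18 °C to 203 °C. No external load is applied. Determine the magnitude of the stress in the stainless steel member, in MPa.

σ ≈ 72.8 MPa (compressive)

The stainless steel has the larger α, so on heating it would change length more than the cast iron if both were free. The rigid plates force a common final length, so the stainless steel is put into compression and the cast iron into tension, with equal and opposite forces P (no external load).
Compatibility of the two members (thermal + elastic change equal): (α₁ − α₂)ΔT = P·[1/(A₁E₁) + 1/(A₂E₂)].
|α₁ − α₂|·ΔT = 5.3×10⁻⁶ × 185 = 0.0009805.
1/(A₁E₁) + 1/(A₂E₂) = 1/(1300×114×10³) + 1/(1225×192×10³) = 1.1×10⁻⁸ N⁻¹.
P = 0.0009805 / 1.1×10⁻⁸ = 89140 N = 89.14 kN.
σ_{stainless steel} = P/A₂ = 89140/1225 = 72.77 MPa, compressive.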